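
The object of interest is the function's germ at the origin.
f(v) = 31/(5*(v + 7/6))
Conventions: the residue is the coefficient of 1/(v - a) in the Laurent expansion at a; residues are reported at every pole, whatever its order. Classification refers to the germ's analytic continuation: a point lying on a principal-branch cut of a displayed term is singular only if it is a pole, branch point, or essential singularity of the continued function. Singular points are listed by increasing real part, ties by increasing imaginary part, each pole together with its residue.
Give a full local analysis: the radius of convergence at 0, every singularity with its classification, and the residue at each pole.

Denominator factor (v + 7/6): pole of order 1 at -7/6, modulus 7/6.
The radius of convergence is the smallest modulus among the singular points: 7/6.
At the order-1 pole -7/6 set g(v) = (v - (-7/6))*f(v) = 31/5.
Simple pole: residue = g(a) at a = -7/6, which is 31/5.

Radius of convergence at 0: 7/6.
At -7/6: a pole of order 1; residue 31/5.


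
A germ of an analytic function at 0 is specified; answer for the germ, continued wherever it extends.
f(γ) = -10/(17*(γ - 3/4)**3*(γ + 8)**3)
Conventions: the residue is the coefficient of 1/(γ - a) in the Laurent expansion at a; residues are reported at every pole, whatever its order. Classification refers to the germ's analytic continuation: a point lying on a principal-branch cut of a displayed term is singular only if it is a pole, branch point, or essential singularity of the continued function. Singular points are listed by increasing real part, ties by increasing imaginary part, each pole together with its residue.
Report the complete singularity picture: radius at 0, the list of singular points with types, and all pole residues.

Radius of convergence at 0: 3/4.
At -8: a pole of order 3; residue 12288/178574375.
At 3/4: a pole of order 3; residue -12288/178574375.

Denominator factor (γ - 3/4)^3: pole of order 3 at 3/4, modulus 3/4.
Denominator factor (γ + 8)^3: pole of order 3 at -8, modulus 8.
The radius of convergence is the smallest modulus among the singular points: 3/4.
At the order-3 pole -8 set g(γ) = (γ - (-8))^3*f(γ) = -10/(17*(γ - 3/4)**3).
Order-3 pole: residue = g''(a)/2; g''(-8) = 24576/178574375, so the residue is 12288/178574375.
At the order-3 pole 3/4 set g(γ) = (γ - (3/4))^3*f(γ) = -10/(17*(γ + 8)**3).
Order-3 pole: residue = g''(a)/2; g''(3/4) = -24576/178574375, so the residue is -12288/178574375.
List the singular points by increasing real part (a conjugate pair: the negative imaginary part first).


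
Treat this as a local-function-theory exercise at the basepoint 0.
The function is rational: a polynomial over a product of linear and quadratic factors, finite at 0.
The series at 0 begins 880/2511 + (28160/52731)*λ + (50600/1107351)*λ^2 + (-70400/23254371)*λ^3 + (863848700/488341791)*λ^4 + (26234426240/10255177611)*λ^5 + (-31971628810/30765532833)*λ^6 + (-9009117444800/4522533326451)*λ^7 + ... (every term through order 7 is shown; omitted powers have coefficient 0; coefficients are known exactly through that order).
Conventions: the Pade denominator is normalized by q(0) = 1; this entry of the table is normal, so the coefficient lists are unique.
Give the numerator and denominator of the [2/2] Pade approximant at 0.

The Pade approximant has numerator coefficients [880/2511, 1059520000/11784123, 13638232960/106057107]; denominator coefficients [1, 25133824/98553, -30100405/1379742].

Taylor coefficients needed (read off): a_0 = 880/2511, a_1 = 28160/52731, a_2 = 50600/1107351, a_3 = -70400/23254371, a_4 = 863848700/488341791.
Write the denominator as Q(λ) = 1 + q1*λ + q2*λ^2. Requiring Q*f - P = O(λ^5) with deg P <= 2 kills the coefficients of λ^3..λ^4 in Q*f:
  λ^3: a_3 + q1*a_2 + q2*a_1 = 0, i.e. -70400/23254371 + (50600/1107351)*q1 + (28160/52731)*q2 = 0.
  λ^4: a_4 + q1*a_3 + q2*a_2 = 0, i.e. 863848700/488341791 + (-70400/23254371)*q1 + (50600/1107351)*q2 = 0.
Solving this linear system: q1 = 25133824/98553, q2 = -30100405/1379742.
The numerator is Q*f truncated at degree 2: P0 = a_0 = 880/2511; P1 = a_1 + q1*a_0 = 1059520000/11784123; P2 = a_2 + q1*a_1 + q2*a_0 = 13638232960/106057107.


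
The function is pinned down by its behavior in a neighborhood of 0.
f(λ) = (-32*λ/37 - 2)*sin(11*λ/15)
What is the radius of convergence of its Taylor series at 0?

The factor sin(11*λ/15) is entire and contributes no finite singular point.
The polynomial part has no poles.
No finite singular points: the Taylor series at 0 converges everywhere.

The radius of convergence is infinite.


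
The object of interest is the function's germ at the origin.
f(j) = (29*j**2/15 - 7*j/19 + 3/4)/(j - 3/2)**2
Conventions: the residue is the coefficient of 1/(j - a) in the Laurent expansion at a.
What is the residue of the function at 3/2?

The residue is 516/95.

At the order-2 pole 3/2 set g(j) = (j - (3/2))^2*f(j) = 29*j**2/15 - 7*j/19 + 3/4.
Order-2 pole: residue = g'(a); g'(3/2) = 516/95, so the residue is 516/95.


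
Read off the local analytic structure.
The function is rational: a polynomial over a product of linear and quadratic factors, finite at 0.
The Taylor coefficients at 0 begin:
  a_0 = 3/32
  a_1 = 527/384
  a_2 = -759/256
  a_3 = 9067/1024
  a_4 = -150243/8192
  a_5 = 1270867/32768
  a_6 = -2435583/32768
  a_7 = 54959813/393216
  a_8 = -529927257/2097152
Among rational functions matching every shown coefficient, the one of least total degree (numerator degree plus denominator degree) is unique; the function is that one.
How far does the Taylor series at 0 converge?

The radius of convergence is -3/8 + (1/8)*sqrt(73).

No rational of total degree below 7 reproduces all 9 coefficients; solving the [1/6] Pade equations on them gives f(h) = (-19*h/12 - 3/32)/(h**2 - 3*h/4 - 1)**3, whose expansion matches every shown term.
Denominator factor (h**2 - 3*h/4 - 1)^3: discriminant 73/16, real irrational roots 3/8 + (1/8)*sqrt(73) and 3/8 - (1/8)*sqrt(73); poles of order 3, moduli 3/8 + (1/8)*sqrt(73) and -3/8 + (1/8)*sqrt(73).
The radius of convergence is the smallest modulus among the singular points: -3/8 + (1/8)*sqrt(73).


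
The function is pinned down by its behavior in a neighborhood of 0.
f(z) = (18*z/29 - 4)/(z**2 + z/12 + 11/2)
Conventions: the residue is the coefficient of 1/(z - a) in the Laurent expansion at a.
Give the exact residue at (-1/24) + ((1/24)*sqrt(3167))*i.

The factor z**2 + z/12 + 11/2 splits as (z - a)(z - a') with a = (-1/24) + ((1/24)*sqrt(3167))*i, a' = (-1/24) - ((1/24)*sqrt(3167))*i. At the order-1 pole a set g(z) = (z - a)*f(z) = [18*z/29 - 4] / (z - a').
Simple pole: residue = g(a) at a = (-1/24) + ((1/24)*sqrt(3167))*i, which is (9/29) + ((1401/91843)*sqrt(3167))*i.

The residue is (9/29) + ((1401/91843)*sqrt(3167))*i.


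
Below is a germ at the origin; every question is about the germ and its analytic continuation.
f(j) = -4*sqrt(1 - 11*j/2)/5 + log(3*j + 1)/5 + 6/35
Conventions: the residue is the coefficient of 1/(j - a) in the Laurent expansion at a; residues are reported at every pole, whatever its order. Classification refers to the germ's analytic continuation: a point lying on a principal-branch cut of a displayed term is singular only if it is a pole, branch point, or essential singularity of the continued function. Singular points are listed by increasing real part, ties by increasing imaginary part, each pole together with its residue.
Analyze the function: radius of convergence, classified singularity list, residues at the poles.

Radius of convergence at 0: 2/11.
At -1/3: a logarithmic branch point.
At 2/11: an algebraic (square-root) branch point.

Branch term (-4/5)*sqrt(1 - j/(2/11)): its argument vanishes at j = 2/11, a square-root branch point, modulus 2/11.
Branch term (1/5)*log(1 - j/(-1/3)): its argument vanishes at j = -1/3, a logarithmic branch point, modulus 1/3.
The radius of convergence is the smallest modulus among the singular points: 2/11.
List the singular points by increasing real part (a conjugate pair: the negative imaginary part first).


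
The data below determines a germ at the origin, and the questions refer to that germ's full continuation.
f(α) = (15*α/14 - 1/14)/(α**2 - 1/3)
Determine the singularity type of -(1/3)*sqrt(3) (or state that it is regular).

The denominator factor α**2 - 1/3 vanishes at -(1/3)*sqrt(3) and appears to the power 1; the numerator there equals -1/14 - (5/14)*sqrt(3), nonzero, and no other factor vanishes.
Hence a pole whose order is the multiplicity, 1.

The point is a pole of order 1.


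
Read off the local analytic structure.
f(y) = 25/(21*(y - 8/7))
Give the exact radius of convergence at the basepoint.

The radius of convergence is 8/7.

Denominator factor (y - 8/7): pole of order 1 at 8/7, modulus 8/7.
The radius of convergence is the smallest modulus among the singular points: 8/7.


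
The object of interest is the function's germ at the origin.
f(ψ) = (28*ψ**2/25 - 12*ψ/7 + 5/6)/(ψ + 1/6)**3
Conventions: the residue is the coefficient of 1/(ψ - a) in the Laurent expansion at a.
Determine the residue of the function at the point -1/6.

The residue is 28/25.

At the order-3 pole -1/6 set g(ψ) = (ψ - (-1/6))^3*f(ψ) = 28*ψ**2/25 - 12*ψ/7 + 5/6.
Order-3 pole: residue = g''(a)/2; g''(-1/6) = 56/25, so the residue is 28/25.


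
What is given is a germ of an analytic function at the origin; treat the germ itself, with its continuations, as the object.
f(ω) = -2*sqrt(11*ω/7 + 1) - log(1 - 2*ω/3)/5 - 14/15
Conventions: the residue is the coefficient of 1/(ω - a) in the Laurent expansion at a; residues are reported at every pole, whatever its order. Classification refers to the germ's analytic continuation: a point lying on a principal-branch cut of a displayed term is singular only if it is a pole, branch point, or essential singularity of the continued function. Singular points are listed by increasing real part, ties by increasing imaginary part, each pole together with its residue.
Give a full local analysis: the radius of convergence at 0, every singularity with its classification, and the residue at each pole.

Branch term (-2)*sqrt(1 - ω/(-7/11)): its argument vanishes at ω = -7/11, a square-root branch point, modulus 7/11.
Branch term (-1/5)*log(1 - ω/(3/2)): its argument vanishes at ω = 3/2, a logarithmic branch point, modulus 3/2.
The radius of convergence is the smallest modulus among the singular points: 7/11.
List the singular points by increasing real part (a conjugate pair: the negative imaginary part first).

Radius of convergence at 0: 7/11.
At -7/11: an algebraic (square-root) branch point.
At 3/2: a logarithmic branch point.


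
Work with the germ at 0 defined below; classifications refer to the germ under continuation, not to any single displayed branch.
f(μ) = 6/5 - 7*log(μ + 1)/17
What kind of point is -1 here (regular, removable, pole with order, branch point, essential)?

The point is a logarithmic branch point.

The term (-7/17)*log(1 - μ/(-1)) has argument 1 - -1/(-1) = 0 at -1: a logarithmic (infinitely-sheeted) branch point; the remaining terms are analytic or single-valued there.


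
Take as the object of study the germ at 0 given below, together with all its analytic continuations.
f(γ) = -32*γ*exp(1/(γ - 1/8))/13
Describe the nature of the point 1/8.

The exponent 1/(γ - (1/8)) has a pole at 1/8, so exp(1/(γ - (1/8))) takes every nonzero value near it: an essential singularity (not a pole of any order).

The point is an essential singularity.


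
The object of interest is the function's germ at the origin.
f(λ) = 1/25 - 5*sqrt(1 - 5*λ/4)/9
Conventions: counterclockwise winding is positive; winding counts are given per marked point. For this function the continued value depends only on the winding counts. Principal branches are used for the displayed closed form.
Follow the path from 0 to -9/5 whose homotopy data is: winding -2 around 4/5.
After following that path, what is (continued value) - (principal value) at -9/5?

The rational part is single-valued and drops out of the difference; each branch term changes only by its own monodromy.
(-5/9)*sqrt(1 - λ/(4/5)): winding -2 is even, the square root returns to the same sheet, contribution 0.
Summing the contributions at λ = -9/5 gives 0.

Continued minus principal equals 0.


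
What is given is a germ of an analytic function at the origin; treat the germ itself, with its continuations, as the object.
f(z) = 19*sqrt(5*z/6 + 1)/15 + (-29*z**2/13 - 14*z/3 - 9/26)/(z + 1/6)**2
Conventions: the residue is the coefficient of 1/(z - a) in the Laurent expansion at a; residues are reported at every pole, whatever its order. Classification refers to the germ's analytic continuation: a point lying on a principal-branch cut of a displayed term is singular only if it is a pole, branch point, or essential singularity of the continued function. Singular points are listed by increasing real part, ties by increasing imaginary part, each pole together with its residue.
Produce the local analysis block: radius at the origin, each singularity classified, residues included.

Denominator factor (z + 1/6)^2: pole of order 2 at -1/6, modulus 1/6.
Branch term (19/15)*sqrt(1 - z/(-6/5)): its argument vanishes at z = -6/5, a square-root branch point, modulus 6/5.
The radius of convergence is the smallest modulus among the singular points: 1/6.
The branch term is analytic at -1/6 and contributes nothing to the residue; only the rational part matters.
At the order-2 pole -1/6 set g(z) = (z - (-1/6))^2*(rational part) = -29*z**2/13 - 14*z/3 - 9/26.
Order-2 pole: residue = g'(a); g'(-1/6) = -51/13, so the residue is -51/13.
List the singular points by increasing real part (a conjugate pair: the negative imaginary part first).

Radius of convergence at 0: 1/6.
At -6/5: an algebraic (square-root) branch point.
At -1/6: a pole of order 2; residue -51/13.


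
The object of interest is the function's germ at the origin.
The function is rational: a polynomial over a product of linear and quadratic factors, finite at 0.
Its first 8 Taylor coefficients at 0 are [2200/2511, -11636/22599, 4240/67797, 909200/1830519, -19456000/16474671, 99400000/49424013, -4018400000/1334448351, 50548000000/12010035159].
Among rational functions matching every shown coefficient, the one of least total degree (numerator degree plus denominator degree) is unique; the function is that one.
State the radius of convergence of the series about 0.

No rational of total degree below 3 reproduces all 8 coefficients; solving the [1/2] Pade equations on them gives f(λ) = (29*λ/25 + 22/31)/(λ + 9/10)**2, whose expansion matches every shown term.
Denominator factor (λ + 9/10)^2: pole of order 2 at -9/10, modulus 9/10.
The radius of convergence is the smallest modulus among the singular points: 9/10.

The radius of convergence is 9/10.


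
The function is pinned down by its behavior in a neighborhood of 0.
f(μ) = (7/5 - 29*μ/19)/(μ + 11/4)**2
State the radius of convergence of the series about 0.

Denominator factor (μ + 11/4)^2: pole of order 2 at -11/4, modulus 11/4.
The radius of convergence is the smallest modulus among the singular points: 11/4.

The radius of convergence is 11/4.


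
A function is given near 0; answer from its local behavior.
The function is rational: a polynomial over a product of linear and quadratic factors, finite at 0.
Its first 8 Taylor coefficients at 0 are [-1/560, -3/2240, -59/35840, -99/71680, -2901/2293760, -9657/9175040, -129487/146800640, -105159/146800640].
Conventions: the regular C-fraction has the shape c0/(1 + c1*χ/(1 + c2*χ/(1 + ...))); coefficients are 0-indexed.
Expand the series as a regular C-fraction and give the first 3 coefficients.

Taylor coefficients (read off): a_0 = -1/560, a_1 = -3/2240, a_2 = -59/35840.
c0 = a_0 = -1/560. Peel one level at a time: if S = 1 + c*χ/S' with S'(0) = 1, then c is the χ-coefficient of S and S' = c*χ/(S - 1).
S_1 = c0/f = 1 + (-3/4)*χ + (-23/64)*χ^2 + ...; c1 = -3/4.
S_2 = c1*χ/(S_1 - 1) = 1 + (-23/48)*χ + ...; c2 = -23/48.

The regular C-fraction coefficients are [-1/560, -3/4, -23/48].


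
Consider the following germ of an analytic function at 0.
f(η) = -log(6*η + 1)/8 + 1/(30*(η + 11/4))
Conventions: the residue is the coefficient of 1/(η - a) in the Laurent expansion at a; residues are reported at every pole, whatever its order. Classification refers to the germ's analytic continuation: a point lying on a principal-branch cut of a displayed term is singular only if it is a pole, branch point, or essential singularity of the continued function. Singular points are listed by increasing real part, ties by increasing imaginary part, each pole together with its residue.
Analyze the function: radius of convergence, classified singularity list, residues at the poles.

Radius of convergence at 0: 1/6.
At -11/4: a pole of order 1; residue 1/30.
At -1/6: a logarithmic branch point.

Denominator factor (η + 11/4): pole of order 1 at -11/4, modulus 11/4.
Branch term (-1/8)*log(1 - η/(-1/6)): its argument vanishes at η = -1/6, a logarithmic branch point, modulus 1/6.
The radius of convergence is the smallest modulus among the singular points: 1/6.
The branch term is analytic at -11/4 and contributes nothing to the residue; only the rational part matters.
At the order-1 pole -11/4 set g(η) = (η - (-11/4))*(rational part) = 1/30.
Simple pole: residue = g(a) at a = -11/4, which is 1/30.
List the singular points by increasing real part (a conjugate pair: the negative imaginary part first).


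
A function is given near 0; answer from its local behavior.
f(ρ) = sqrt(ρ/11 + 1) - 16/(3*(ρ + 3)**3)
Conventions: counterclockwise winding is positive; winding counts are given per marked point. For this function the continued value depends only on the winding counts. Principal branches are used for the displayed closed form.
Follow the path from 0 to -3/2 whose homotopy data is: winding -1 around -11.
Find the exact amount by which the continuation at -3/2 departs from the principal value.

Continued minus principal equals -(1/11)*sqrt(418).

The rational part is single-valued and drops out of the difference; each branch term changes only by its own monodromy.
(1)*sqrt(1 - ρ/(-11)): winding -1 is odd, the square root flips sign, contributing -2*(1)*sqrt(1 - (-3/2)/(-11)) = -2*(1)*sqrt(19/22) = -(1/11)*sqrt(418).
Summing the contributions at ρ = -3/2 gives -(1/11)*sqrt(418).


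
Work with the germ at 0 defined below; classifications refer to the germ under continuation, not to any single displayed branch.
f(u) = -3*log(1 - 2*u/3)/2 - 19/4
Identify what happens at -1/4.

There is no denominator, hence no pole anywhere.
Branch term log(1 - u/(3/2)): argument at -1/4 is 7/6, nonzero, so -1/4 is not its branch point (a point on a principal cut is still regular for the continued germ).
So the germ continues analytically to -1/4.

The point is a regular point.


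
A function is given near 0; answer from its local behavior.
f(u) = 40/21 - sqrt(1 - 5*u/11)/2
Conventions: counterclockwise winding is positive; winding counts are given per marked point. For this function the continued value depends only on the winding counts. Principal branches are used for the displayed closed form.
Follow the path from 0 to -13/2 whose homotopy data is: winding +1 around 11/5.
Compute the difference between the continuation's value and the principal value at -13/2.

The rational part is single-valued and drops out of the difference; each branch term changes only by its own monodromy.
(-1/2)*sqrt(1 - u/(11/5)): winding +1 is odd, the square root flips sign, contributing -2*(-1/2)*sqrt(1 - (-13/2)/(11/5)) = -2*(-1/2)*sqrt(87/22) = (1/22)*sqrt(1914).
Summing the contributions at u = -13/2 gives (1/22)*sqrt(1914).

Continued minus principal equals (1/22)*sqrt(1914).


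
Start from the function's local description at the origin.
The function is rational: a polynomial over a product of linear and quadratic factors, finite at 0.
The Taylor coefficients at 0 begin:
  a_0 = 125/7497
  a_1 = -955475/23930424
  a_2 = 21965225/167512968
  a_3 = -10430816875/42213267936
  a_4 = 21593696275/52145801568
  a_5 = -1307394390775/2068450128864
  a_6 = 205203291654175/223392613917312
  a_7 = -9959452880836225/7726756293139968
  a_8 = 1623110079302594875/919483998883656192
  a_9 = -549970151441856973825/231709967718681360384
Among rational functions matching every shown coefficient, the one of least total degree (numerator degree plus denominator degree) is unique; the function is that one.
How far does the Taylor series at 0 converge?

The radius of convergence is -1 + (1/5)*sqrt(85).

No rational of total degree below 8 reproduces all 10 coefficients; solving the [2/6] Pade equations on them gives f(λ) = (4*λ**2 - 7*λ/38 + 20/17)/((λ + 7/2)**2*(λ**2 - 2*λ - 12/5)**2), whose expansion matches every shown term.
Denominator factor (λ**2 - 2*λ - 12/5)^2: discriminant 68/5, real irrational roots 1 + (1/5)*sqrt(85) and 1 - (1/5)*sqrt(85); poles of order 2, moduli 1 + (1/5)*sqrt(85) and -1 + (1/5)*sqrt(85).
Denominator factor (λ + 7/2)^2: pole of order 2 at -7/2, modulus 7/2.
The radius of convergence is the smallest modulus among the singular points: -1 + (1/5)*sqrt(85).


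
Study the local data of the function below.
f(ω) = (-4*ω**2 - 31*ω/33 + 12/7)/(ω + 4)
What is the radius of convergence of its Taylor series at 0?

The radius of convergence is 4.

Denominator factor (ω + 4): pole of order 1 at -4, modulus 4.
The radius of convergence is the smallest modulus among the singular points: 4.


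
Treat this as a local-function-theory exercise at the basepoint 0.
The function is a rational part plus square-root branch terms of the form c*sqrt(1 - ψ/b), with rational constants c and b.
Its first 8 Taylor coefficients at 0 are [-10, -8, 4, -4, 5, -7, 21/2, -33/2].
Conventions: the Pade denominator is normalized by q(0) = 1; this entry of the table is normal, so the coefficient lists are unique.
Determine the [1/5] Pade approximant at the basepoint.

The Pade approximant has numerator coefficients [-10, -146603/8581]; denominator coefficients [1, 15591/17162, -2804/8581, 1929/8581, -2985/17162, 3913/34324].

Taylor coefficients needed (read off): a_0 = -10, a_1 = -8, a_2 = 4, a_3 = -4, a_4 = 5, a_5 = -7, a_6 = 21/2.
Write the denominator as Q(ψ) = 1 + q1*ψ + q2*ψ^2 + q3*ψ^3 + q4*ψ^4 + q5*ψ^5. Requiring Q*f - P = O(ψ^7) with deg P <= 1 kills the coefficients of ψ^2..ψ^6 in Q*f:
  ψ^2: a_2 + q1*a_1 + q2*a_0 = 0, i.e. 4 + (-8)*q1 + (-10)*q2 = 0.
  ψ^3: a_3 + q1*a_2 + q2*a_1 + q3*a_0 = 0, i.e. -4 + (4)*q1 + (-8)*q2 + (-10)*q3 = 0.
  ψ^4: a_4 + q1*a_3 + q2*a_2 + q3*a_1 + q4*a_0 = 0, i.e. 5 + (-4)*q1 + (4)*q2 + (-8)*q3 + (-10)*q4 = 0.
  ψ^5: a_5 + q1*a_4 + q2*a_3 + q3*a_2 + q4*a_1 + q5*a_0 = 0, i.e. -7 + (5)*q1 + (-4)*q2 + (4)*q3 + (-8)*q4 + (-10)*q5 = 0.
  ψ^6: a_6 + q1*a_5 + q2*a_4 + q3*a_3 + q4*a_2 + q5*a_1 = 0, i.e. 21/2 + (-7)*q1 + (5)*q2 + (-4)*q3 + (4)*q4 + (-8)*q5 = 0.
Solving this linear system: q1 = 15591/17162, q2 = -2804/8581, q3 = 1929/8581, q4 = -2985/17162, q5 = 3913/34324.
The numerator is Q*f truncated at degree 1: P0 = a_0 = -10; P1 = a_1 + q1*a_0 = -146603/8581.


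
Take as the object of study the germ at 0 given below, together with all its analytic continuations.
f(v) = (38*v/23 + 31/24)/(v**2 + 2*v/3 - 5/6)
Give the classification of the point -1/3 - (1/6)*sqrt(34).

The denominator factor v**2 + 2*v/3 - 5/6 vanishes at -1/3 - (1/6)*sqrt(34) and appears to the power 1; the numerator there equals 409/552 - (19/69)*sqrt(34), nonzero, and no other factor vanishes.
Hence a pole whose order is the multiplicity, 1.

The point is a pole of order 1.


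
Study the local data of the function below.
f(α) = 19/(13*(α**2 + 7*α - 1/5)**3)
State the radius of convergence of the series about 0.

Denominator factor (α**2 + 7*α - 1/5)^3: discriminant 249/5, real irrational roots -7/2 + (1/10)*sqrt(1245) and -7/2 - (1/10)*sqrt(1245); poles of order 3, moduli -7/2 + (1/10)*sqrt(1245) and 7/2 + (1/10)*sqrt(1245).
The radius of convergence is the smallest modulus among the singular points: -7/2 + (1/10)*sqrt(1245).

The radius of convergence is -7/2 + (1/10)*sqrt(1245).


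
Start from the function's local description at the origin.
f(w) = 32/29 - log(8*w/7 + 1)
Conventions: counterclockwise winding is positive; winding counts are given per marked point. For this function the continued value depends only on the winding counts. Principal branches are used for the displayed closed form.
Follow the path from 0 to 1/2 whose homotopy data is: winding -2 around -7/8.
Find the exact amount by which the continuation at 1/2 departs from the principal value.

Continued minus principal equals (4)*pi*i.

The rational part is single-valued and drops out of the difference; each branch term changes only by its own monodromy.
(-1)*log(1 - w/(-7/8)): each positive loop around -7/8 adds 2*pi*i to the log, so winding -2 contributes (-1)*(-2)*2*pi*i = (4)*pi*i.
Summing the contributions at w = 1/2 gives (4)*pi*i.


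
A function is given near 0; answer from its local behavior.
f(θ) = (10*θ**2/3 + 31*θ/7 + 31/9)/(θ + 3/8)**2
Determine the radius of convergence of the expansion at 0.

The radius of convergence is 3/8.

Denominator factor (θ + 3/8)^2: pole of order 2 at -3/8, modulus 3/8.
The radius of convergence is the smallest modulus among the singular points: 3/8.


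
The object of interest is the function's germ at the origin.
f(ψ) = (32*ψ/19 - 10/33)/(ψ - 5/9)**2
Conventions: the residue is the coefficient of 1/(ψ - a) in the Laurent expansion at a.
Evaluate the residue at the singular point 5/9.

The residue is 32/19.

At the order-2 pole 5/9 set g(ψ) = (ψ - (5/9))^2*f(ψ) = 32*ψ/19 - 10/33.
Order-2 pole: residue = g'(a); g'(5/9) = 32/19, so the residue is 32/19.


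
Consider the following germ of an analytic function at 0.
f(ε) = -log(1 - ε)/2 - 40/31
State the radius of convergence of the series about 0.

The radius of convergence is 1.

Branch term (-1/2)*log(1 - ε/(1)): its argument vanishes at ε = 1, a logarithmic branch point, modulus 1.
The radius of convergence is the smallest modulus among the singular points: 1.


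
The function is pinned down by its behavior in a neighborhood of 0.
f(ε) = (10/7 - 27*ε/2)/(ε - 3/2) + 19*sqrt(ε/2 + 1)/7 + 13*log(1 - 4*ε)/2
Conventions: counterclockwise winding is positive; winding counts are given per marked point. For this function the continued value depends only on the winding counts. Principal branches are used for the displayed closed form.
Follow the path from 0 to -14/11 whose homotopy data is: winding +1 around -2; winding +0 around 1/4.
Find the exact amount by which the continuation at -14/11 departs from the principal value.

The rational part is single-valued and drops out of the difference; each branch term changes only by its own monodromy.
(19/7)*sqrt(1 - ε/(-2)): winding +1 is odd, the square root flips sign, contributing -2*(19/7)*sqrt(1 - (-14/11)/(-2)) = -2*(19/7)*sqrt(4/11) = -(76/77)*sqrt(11).
(13/2)*log(1 - ε/(1/4)): winding 0 around 1/4, so this term returns to its principal value, contribution 0.
Summing the contributions at ε = -14/11 gives -(76/77)*sqrt(11).

Continued minus principal equals -(76/77)*sqrt(11).


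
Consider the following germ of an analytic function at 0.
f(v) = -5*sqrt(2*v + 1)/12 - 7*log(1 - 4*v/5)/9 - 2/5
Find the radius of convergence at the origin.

The radius of convergence is 1/2.

Branch term (-7/9)*log(1 - v/(5/4)): its argument vanishes at v = 5/4, a logarithmic branch point, modulus 5/4.
Branch term (-5/12)*sqrt(1 - v/(-1/2)): its argument vanishes at v = -1/2, a square-root branch point, modulus 1/2.
The radius of convergence is the smallest modulus among the singular points: 1/2.


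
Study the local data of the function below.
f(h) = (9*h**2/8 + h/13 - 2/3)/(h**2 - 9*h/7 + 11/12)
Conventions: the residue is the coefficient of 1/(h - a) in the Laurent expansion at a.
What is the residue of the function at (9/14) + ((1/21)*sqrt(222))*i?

The factor h**2 - 9*h/7 + 11/12 splits as (h - a)(h - a') with a = (9/14) + ((1/21)*sqrt(222))*i, a' = (9/14) - ((1/21)*sqrt(222))*i. At the order-1 pole a set g(h) = (h - a)*f(h) = [9*h**2/8 + h/13 - 2/3] / (h - a').
Simple pole: residue = g(a) at a = (9/14) + ((1/21)*sqrt(222))*i, which is (1109/1456) + ((43945/1292928)*sqrt(222))*i.

The residue is (1109/1456) + ((43945/1292928)*sqrt(222))*i.


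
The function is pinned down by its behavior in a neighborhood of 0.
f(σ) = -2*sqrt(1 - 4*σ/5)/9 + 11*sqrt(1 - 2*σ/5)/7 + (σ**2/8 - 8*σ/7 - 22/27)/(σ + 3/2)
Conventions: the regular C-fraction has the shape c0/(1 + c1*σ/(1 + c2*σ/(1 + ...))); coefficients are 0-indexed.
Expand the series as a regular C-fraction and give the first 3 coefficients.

Taylor coefficients (expand at 0): a_0 = 457/567, a_1 = -5317/8505, a_2 = 171559/510300.
c0 = a_0 = 457/567. Peel one level at a time: if S = 1 + c*σ/S' with S'(0) = 1, then c is the σ-coefficient of S and S' = c*σ/(S - 1).
S_1 = c0/f = 1 + (5317/6855)*σ + (3853277/20884900)*σ^2 + ...; c1 = 5317/6855.
S_2 = c1*σ/(S_1 - 1) = 1 + (-11559831/48597380)*σ + ...; c2 = -11559831/48597380.

The regular C-fraction coefficients are [457/567, 5317/6855, -11559831/48597380].


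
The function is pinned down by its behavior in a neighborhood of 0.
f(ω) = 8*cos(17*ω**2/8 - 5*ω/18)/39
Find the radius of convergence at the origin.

The radius of convergence is infinite.

The factor cos(17*ω**2/8 - 5*ω/18) is entire and contributes no finite singular point.
The polynomial part has no poles.
No finite singular points: the Taylor series at 0 converges everywhere.


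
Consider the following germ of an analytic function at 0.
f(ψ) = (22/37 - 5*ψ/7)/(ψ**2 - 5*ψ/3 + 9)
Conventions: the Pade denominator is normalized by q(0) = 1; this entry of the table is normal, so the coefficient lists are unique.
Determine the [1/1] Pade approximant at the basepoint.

The Pade approximant has numerator coefficients [22/333, -852773/9848475]; denominator coefficients [1, -33599/114075].

Taylor coefficients needed (expand at 0): a_0 = 22/333, a_1 = -4225/62937, a_2 = -33599/1699299.
Write the denominator as Q(ψ) = 1 + q1*ψ. Requiring Q*f - P = O(ψ^3) with deg P <= 1 kills the coefficients of ψ^2..ψ^2 in Q*f:
  ψ^2: a_2 + q1*a_1 = 0, i.e. -33599/1699299 + (-4225/62937)*q1 = 0.
Solving this linear system: q1 = -33599/114075.
The numerator is Q*f truncated at degree 1: P0 = a_0 = 22/333; P1 = a_1 + q1*a_0 = -852773/9848475.


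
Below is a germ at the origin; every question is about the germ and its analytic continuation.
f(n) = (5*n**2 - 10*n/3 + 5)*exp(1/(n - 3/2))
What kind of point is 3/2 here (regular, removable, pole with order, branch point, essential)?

The exponent 1/(n - (3/2)) has a pole at 3/2, so exp(1/(n - (3/2))) takes every nonzero value near it: an essential singularity (not a pole of any order).

The point is an essential singularity.


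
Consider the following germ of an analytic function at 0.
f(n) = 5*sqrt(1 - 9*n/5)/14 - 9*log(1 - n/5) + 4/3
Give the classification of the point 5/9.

The point is an algebraic (square-root) branch point.

The term (5/14)*sqrt(1 - n/(5/9)) has argument 1 - 5/9/(5/9) = 0 at 5/9: a square-root (algebraic, two-sheeted) branch point; the remaining terms are analytic or single-valued there.


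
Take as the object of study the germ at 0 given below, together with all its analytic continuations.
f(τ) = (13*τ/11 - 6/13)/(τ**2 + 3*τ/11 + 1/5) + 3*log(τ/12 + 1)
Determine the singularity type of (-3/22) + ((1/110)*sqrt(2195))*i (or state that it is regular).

The denominator factor τ**2 + 3*τ/11 + 1/5 vanishes at (-3/22) + ((1/110)*sqrt(2195))*i and appears to the power 1; the numerator there equals (-1959/3146) + ((13/1210)*sqrt(2195))*i, nonzero, and no other factor vanishes.
The branch terms are analytic at this point.
Hence a pole whose order is the multiplicity, 1.

The point is a pole of order 1.


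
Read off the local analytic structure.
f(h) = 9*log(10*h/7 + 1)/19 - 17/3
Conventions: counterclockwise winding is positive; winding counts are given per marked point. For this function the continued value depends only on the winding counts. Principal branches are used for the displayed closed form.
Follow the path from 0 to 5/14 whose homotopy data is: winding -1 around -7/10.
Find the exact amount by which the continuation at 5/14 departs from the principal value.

Continued minus principal equals -(18/19)*pi*i.

The rational part is single-valued and drops out of the difference; each branch term changes only by its own monodromy.
(9/19)*log(1 - h/(-7/10)): each positive loop around -7/10 adds 2*pi*i to the log, so winding -1 contributes (9/19)*(-1)*2*pi*i = -(18/19)*pi*i.
Summing the contributions at h = 5/14 gives -(18/19)*pi*i.


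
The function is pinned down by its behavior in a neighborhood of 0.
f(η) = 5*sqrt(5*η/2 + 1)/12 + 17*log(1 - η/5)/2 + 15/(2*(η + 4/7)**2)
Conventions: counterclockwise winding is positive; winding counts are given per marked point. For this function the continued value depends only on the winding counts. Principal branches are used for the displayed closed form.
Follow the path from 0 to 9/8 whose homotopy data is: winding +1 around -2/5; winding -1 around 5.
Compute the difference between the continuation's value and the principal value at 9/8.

The rational part is single-valued and drops out of the difference; each branch term changes only by its own monodromy.
(5/12)*sqrt(1 - η/(-2/5)): winding +1 is odd, the square root flips sign, contributing -2*(5/12)*sqrt(1 - (9/8)/(-2/5)) = -2*(5/12)*sqrt(61/16) = -(5/24)*sqrt(61).
(17/2)*log(1 - η/(5)): each positive loop around 5 adds 2*pi*i to the log, so winding -1 contributes (17/2)*(-1)*2*pi*i = -(17)*pi*i.
Summing the contributions at η = 9/8 gives (-(5/24)*sqrt(61)) - ((17)*pi)*i.

Continued minus principal equals (-(5/24)*sqrt(61)) - ((17)*pi)*i.


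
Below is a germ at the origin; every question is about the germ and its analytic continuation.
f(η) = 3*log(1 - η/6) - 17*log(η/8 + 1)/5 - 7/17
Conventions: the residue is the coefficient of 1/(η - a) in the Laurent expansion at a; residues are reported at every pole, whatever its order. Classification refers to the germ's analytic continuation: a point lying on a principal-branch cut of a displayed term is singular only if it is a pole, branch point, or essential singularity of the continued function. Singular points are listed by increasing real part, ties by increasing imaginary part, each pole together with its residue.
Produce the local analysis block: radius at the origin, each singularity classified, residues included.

Radius of convergence at 0: 6.
At -8: a logarithmic branch point.
At 6: a logarithmic branch point.

Branch term (3)*log(1 - η/(6)): its argument vanishes at η = 6, a logarithmic branch point, modulus 6.
Branch term (-17/5)*log(1 - η/(-8)): its argument vanishes at η = -8, a logarithmic branch point, modulus 8.
The radius of convergence is the smallest modulus among the singular points: 6.
List the singular points by increasing real part (a conjugate pair: the negative imaginary part first).


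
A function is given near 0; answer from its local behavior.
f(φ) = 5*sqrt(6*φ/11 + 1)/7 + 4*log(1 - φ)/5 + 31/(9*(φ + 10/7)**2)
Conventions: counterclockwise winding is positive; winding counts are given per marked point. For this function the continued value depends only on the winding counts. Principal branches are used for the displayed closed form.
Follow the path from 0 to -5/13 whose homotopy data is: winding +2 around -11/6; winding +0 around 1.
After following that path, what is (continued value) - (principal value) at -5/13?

Continued minus principal equals 0.

The rational part is single-valued and drops out of the difference; each branch term changes only by its own monodromy.
(5/7)*sqrt(1 - φ/(-11/6)): winding +2 is even, the square root returns to the same sheet, contribution 0.
(4/5)*log(1 - φ/(1)): winding 0 around 1, so this term returns to its principal value, contribution 0.
Summing the contributions at φ = -5/13 gives 0.


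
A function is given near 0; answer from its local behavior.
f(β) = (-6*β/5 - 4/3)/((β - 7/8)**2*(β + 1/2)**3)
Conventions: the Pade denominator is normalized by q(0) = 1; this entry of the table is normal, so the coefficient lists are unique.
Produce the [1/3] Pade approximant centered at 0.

The Pade approximant has numerator coefficients [-2048/147, -2728662016/322151235]; denominator coefficients [1, 10499826/3068107, -26417220/21476749, -230508888/21476749].

Taylor coefficients needed (expand at 0): a_0 = -2048/147, a_1 = 201728/5145, a_2 = -1816576/12005, a_3 = 35004416/84035, a_4 = -140099584/117649.
Write the denominator as Q(β) = 1 + q1*β + q2*β^2 + q3*β^3. Requiring Q*f - P = O(β^5) with deg P <= 1 kills the coefficients of β^2..β^4 in Q*f:
  β^2: a_2 + q1*a_1 + q2*a_0 = 0, i.e. -1816576/12005 + (201728/5145)*q1 + (-2048/147)*q2 = 0.
  β^3: a_3 + q1*a_2 + q2*a_1 + q3*a_0 = 0, i.e. 35004416/84035 + (-1816576/12005)*q1 + (201728/5145)*q2 + (-2048/147)*q3 = 0.
  β^4: a_4 + q1*a_3 + q2*a_2 + q3*a_1 = 0, i.e. -140099584/117649 + (35004416/84035)*q1 + (-1816576/12005)*q2 + (201728/5145)*q3 = 0.
Solving this linear system: q1 = 10499826/3068107, q2 = -26417220/21476749, q3 = -230508888/21476749.
The numerator is Q*f truncated at degree 1: P0 = a_0 = -2048/147; P1 = a_1 + q1*a_0 = -2728662016/322151235.


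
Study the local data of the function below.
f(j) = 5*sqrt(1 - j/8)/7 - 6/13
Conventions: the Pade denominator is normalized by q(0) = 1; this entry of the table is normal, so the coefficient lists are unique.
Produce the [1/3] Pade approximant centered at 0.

Taylor coefficients needed (expand at 0): a_0 = 23/91, a_1 = -5/112, a_2 = -5/3584, a_3 = -5/57344, a_4 = -25/3670016.
Write the denominator as Q(j) = 1 + q1*j + q2*j^2 + q3*j^3. Requiring Q*f - P = O(j^5) with deg P <= 1 kills the coefficients of j^2..j^4 in Q*f:
  j^2: a_2 + q1*a_1 + q2*a_0 = 0, i.e. -5/3584 + (-5/112)*q1 + (23/91)*q2 = 0.
  j^3: a_3 + q1*a_2 + q2*a_1 + q3*a_0 = 0, i.e. -5/57344 + (-5/3584)*q1 + (-5/112)*q2 + (23/91)*q3 = 0.
  j^4: a_4 + q1*a_3 + q2*a_2 + q3*a_1 = 0, i.e. -25/3670016 + (-5/57344)*q1 + (-5/3584)*q2 + (-5/112)*q3 = 0.
Solving this linear system: q1 = -28515/766016, q2 = -12935/12256256, q3 = -18395/392200192.
The numerator is Q*f truncated at degree 1: P0 = a_0 = 23/91; P1 = a_1 + q1*a_0 = -538255/9958208.

The Pade approximant has numerator coefficients [23/91, -538255/9958208]; denominator coefficients [1, -28515/766016, -12935/12256256, -18395/392200192].


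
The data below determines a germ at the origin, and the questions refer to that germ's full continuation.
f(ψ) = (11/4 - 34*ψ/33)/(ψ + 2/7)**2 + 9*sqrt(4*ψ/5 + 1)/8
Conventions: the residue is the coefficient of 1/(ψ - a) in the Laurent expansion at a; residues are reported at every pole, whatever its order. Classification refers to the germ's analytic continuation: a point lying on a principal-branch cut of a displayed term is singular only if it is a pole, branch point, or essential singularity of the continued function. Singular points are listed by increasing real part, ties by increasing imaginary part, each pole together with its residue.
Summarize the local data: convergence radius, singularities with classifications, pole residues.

Denominator factor (ψ + 2/7)^2: pole of order 2 at -2/7, modulus 2/7.
Branch term (9/8)*sqrt(1 - ψ/(-5/4)): its argument vanishes at ψ = -5/4, a square-root branch point, modulus 5/4.
The radius of convergence is the smallest modulus among the singular points: 2/7.
The branch term is analytic at -2/7 and contributes nothing to the residue; only the rational part matters.
At the order-2 pole -2/7 set g(ψ) = (ψ - (-2/7))^2*(rational part) = 11/4 - 34*ψ/33.
Order-2 pole: residue = g'(a); g'(-2/7) = -34/33, so the residue is -34/33.
List the singular points by increasing real part (a conjugate pair: the negative imaginary part first).

Radius of convergence at 0: 2/7.
At -5/4: an algebraic (square-root) branch point.
At -2/7: a pole of order 2; residue -34/33.
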